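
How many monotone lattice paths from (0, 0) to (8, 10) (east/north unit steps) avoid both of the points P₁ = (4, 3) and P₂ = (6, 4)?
Number of paths = 29268

Inclusion–exclusion. Total paths: C(18, 8) = 43758. Through P₁: C(7, 4)·C(11, 4) = 11550. Through P₂: C(10, 6)·C(8, 2) = 5880. Since P₁ is strictly southwest of P₂, a monotone path through both must visit P₁ then P₂; paths through both = C(7, 4)·C(3, 2)·C(8, 2) = 2940. Avoid both = 43758 − 11550 − 5880 + 2940 = 29268.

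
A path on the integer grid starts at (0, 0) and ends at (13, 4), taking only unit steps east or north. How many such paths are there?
Number of paths = 2380

A monotone lattice path from (0, 0) to (13, 4) consists of 13 east steps and 4 north steps in some order, so it is determined by which 13 of the 17 steps are east. The count is C(17, 13) = 2380.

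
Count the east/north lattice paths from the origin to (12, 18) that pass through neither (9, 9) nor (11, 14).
Number of paths = 58614925

Inclusion–exclusion. Total paths: C(30, 12) = 86493225. Through P₁: C(18, 9)·C(12, 3) = 10696400. Through P₂: C(25, 11)·C(5, 1) = 22287000. Since P₁ is strictly southwest of P₂, a monotone path through both must visit P₁ then P₂; paths through both = C(18, 9)·C(7, 2)·C(5, 1) = 5105100. Avoid both = 86493225 − 10696400 − 22287000 + 5105100 = 58614925.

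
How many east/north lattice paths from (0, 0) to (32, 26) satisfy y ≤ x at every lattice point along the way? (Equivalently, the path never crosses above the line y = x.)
Number of paths = 4698561476816109

By the reflection principle (André's argument), the number of monotone paths to (32, 26) with n ≤ m that never go above y = x is C(58, 32) − C(58, 33) = 22150361247847371 − 17451799771031262 = 4698561476816109.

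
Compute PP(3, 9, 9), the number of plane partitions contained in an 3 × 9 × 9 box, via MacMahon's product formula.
PP(3, 9, 9) = 1371597504992

Evaluate the triple product over i = 1..3, j = 1..9, k = 1..9. The factors are (2/1) · (3/2) · (4/3) · (5/4) · (6/5) · (7/6) · (8/7) · (9/8) · … (243 factors total). The numerators and denominators telescope so the product is an integer; carrying out the multiplication exactly gives PP(3, 9, 9) = 1371597504992.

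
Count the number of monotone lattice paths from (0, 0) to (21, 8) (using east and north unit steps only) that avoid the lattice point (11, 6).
Number of paths = 3475329

Total paths from (0, 0) to (21, 8): C(29, 21) = 4292145. Paths through (11, 6): (paths (0, 0) → (11, 6)) × (paths (11, 6) → (21, 8)) = C(17, 11) · C(12, 10) = 12376 · 66 = 816816. Avoidance count = 4292145 − 816816 = 3475329.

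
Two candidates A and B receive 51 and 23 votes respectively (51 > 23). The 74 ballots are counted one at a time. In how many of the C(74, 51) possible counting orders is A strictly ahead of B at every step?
Strict-lead orderings = 3121312813889070528

Total orderings of the 74 votes with 51 for A: C(74, 51) = 8249183865278257824. By the Bertrand ballot formula (Cycle Lemma / reflection principle), the number of orderings in which A is strictly ahead of B throughout is (p − q)/(p + q) · C(p + q, p) = (51 − 23)/(51 + 23) · 8249183865278257824 = 3121312813889070528.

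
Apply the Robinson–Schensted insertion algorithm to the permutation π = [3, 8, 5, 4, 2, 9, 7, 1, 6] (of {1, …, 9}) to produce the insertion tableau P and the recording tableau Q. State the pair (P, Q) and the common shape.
P = [1, 4, 6] / [2, 7] / [3, 9] / [5] / [8];  Q = [1, 2, 6] / [3, 7] / [4, 9] / [5] / [8];  common shape = (3, 2, 2, 1, 1)

Row-insert the values π_1, π_2, … into P one at a time, bumping the leftmost entry strictly greater than the inserted value down to the next row. The recording tableau Q records, in position (i, j), the step at which that cell was added to P.
  Insert 3 (step 1): P = [3];  Q = [1]
  Insert 8 (step 2): P = [3, 8];  Q = [1, 2]
  Insert 5 (step 3): P = [3, 5] / [8];  Q = [1, 2] / [3]
  Insert 4 (step 4): P = [3, 4] / [5] / [8];  Q = [1, 2] / [3] / [4]
  Insert 2 (step 5): P = [2, 4] / [3] / [5] / [8];  Q = [1, 2] / [3] / [4] / [5]
  Insert 9 (step 6): P = [2, 4, 9] / [3] / [5] / [8];  Q = [1, 2, 6] / [3] / [4] / [5]
  Insert 7 (step 7): P = [2, 4, 7] / [3, 9] / [5] / [8];  Q = [1, 2, 6] / [3, 7] / [4] / [5]
  Insert 1 (step 8): P = [1, 4, 7] / [2, 9] / [3] / [5] / [8];  Q = [1, 2, 6] / [3, 7] / [4] / [5] / [8]
  Insert 6 (step 9): P = [1, 4, 6] / [2, 7] / [3, 9] / [5] / [8];  Q = [1, 2, 6] / [3, 7] / [4, 9] / [5] / [8]
Final shape: (3, 2, 2, 1, 1).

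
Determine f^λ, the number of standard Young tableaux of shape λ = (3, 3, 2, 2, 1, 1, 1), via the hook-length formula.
# SYT of shape (3, 3, 2, 2, 1, 1, 1) = 6006

Hook-length formula: f^λ = n! / Π hook(c), product over all cells c of the Young diagram. For λ = (3, 3, 2, 2, 1, 1, 1), n = 13 boxes. Hook lengths by row (left-to-right, top-to-bottom): [9, 5, 2]; [8, 4, 1]; [6, 2]; [5, 1]; [3]; [2]; [1]. Product of hooks = 1036800. So f^λ = 13! / 1036800 = 6227020800 / 1036800 = 6006.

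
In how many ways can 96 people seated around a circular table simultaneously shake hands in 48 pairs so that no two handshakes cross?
C_48 = 131327898242169365477991900

These noncrossing handshakes are counted by the Catalan number C_n = (1/(n + 1)) · C(2n, n). For n = 48: C_48 = (1/49) · C(96, 48) = 6435067013866298908421603100/49 = 131327898242169365477991900.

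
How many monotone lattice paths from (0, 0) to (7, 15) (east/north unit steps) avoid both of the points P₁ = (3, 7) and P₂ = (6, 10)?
Number of paths = 77496

Inclusion–exclusion. Total paths: C(22, 7) = 170544. Through P₁: C(10, 3)·C(12, 4) = 59400. Through P₂: C(16, 6)·C(6, 1) = 48048. Since P₁ is strictly southwest of P₂, a monotone path through both must visit P₁ then P₂; paths through both = C(10, 3)·C(6, 3)·C(6, 1) = 14400. Avoid both = 170544 − 59400 − 48048 + 14400 = 77496.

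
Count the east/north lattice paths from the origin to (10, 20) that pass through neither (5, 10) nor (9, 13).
Number of paths = 17888486

Inclusion–exclusion. Total paths: C(30, 10) = 30045015. Through P₁: C(15, 5)·C(15, 5) = 9018009. Through P₂: C(22, 9)·C(8, 1) = 3979360. Since P₁ is strictly southwest of P₂, a monotone path through both must visit P₁ then P₂; paths through both = C(15, 5)·C(7, 4)·C(8, 1) = 840840. Avoid both = 30045015 − 9018009 − 3979360 + 840840 = 17888486.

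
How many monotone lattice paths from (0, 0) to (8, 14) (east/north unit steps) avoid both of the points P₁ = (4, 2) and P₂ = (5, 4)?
Number of paths = 269304

Inclusion–exclusion. Total paths: C(22, 8) = 319770. Through P₁: C(6, 4)·C(16, 4) = 27300. Through P₂: C(9, 5)·C(13, 3) = 36036. Since P₁ is strictly southwest of P₂, a monotone path through both must visit P₁ then P₂; paths through both = C(6, 4)·C(3, 1)·C(13, 3) = 12870. Avoid both = 319770 − 27300 − 36036 + 12870 = 269304.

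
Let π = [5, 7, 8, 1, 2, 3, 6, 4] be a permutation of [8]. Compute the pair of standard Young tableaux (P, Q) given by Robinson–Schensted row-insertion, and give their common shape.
P = [1, 2, 3, 4] / [5, 6, 8] / [7];  Q = [1, 2, 3, 7] / [4, 5, 6] / [8];  common shape = (4, 3, 1)

Row-insert the values π_1, π_2, … into P one at a time, bumping the leftmost entry strictly greater than the inserted value down to the next row. The recording tableau Q records, in position (i, j), the step at which that cell was added to P.
  Insert 5 (step 1): P = [5];  Q = [1]
  Insert 7 (step 2): P = [5, 7];  Q = [1, 2]
  Insert 8 (step 3): P = [5, 7, 8];  Q = [1, 2, 3]
  Insert 1 (step 4): P = [1, 7, 8] / [5];  Q = [1, 2, 3] / [4]
  Insert 2 (step 5): P = [1, 2, 8] / [5, 7];  Q = [1, 2, 3] / [4, 5]
  Insert 3 (step 6): P = [1, 2, 3] / [5, 7, 8];  Q = [1, 2, 3] / [4, 5, 6]
  Insert 6 (step 7): P = [1, 2, 3, 6] / [5, 7, 8];  Q = [1, 2, 3, 7] / [4, 5, 6]
  Insert 4 (step 8): P = [1, 2, 3, 4] / [5, 6, 8] / [7];  Q = [1, 2, 3, 7] / [4, 5, 6] / [8]
Final shape: (4, 3, 1).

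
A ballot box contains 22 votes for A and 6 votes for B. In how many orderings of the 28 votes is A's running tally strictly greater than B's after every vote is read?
Strict-lead orderings = 215280

Total orderings of the 28 votes with 22 for A: C(28, 22) = 376740. By the Bertrand ballot formula (Cycle Lemma / reflection principle), the number of orderings in which A is strictly ahead of B throughout is (p − q)/(p + q) · C(p + q, p) = (22 − 6)/(22 + 6) · 376740 = 215280.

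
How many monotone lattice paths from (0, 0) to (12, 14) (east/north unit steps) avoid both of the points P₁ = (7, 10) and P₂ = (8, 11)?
Number of paths = 5923242

Inclusion–exclusion. Total paths: C(26, 12) = 9657700. Through P₁: C(17, 7)·C(9, 5) = 2450448. Through P₂: C(19, 8)·C(7, 4) = 2645370. Since P₁ is strictly southwest of P₂, a monotone path through both must visit P₁ then P₂; paths through both = C(17, 7)·C(2, 1)·C(7, 4) = 1361360. Avoid both = 9657700 − 2450448 − 2645370 + 1361360 = 5923242.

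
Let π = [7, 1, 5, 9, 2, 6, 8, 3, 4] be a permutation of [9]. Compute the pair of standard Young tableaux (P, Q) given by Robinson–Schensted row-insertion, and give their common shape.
P = [1, 2, 3, 4] / [5, 6, 8] / [7, 9];  Q = [1, 3, 4, 7] / [2, 6, 9] / [5, 8];  common shape = (4, 3, 2)

Row-insert the values π_1, π_2, … into P one at a time, bumping the leftmost entry strictly greater than the inserted value down to the next row. The recording tableau Q records, in position (i, j), the step at which that cell was added to P.
  Insert 7 (step 1): P = [7];  Q = [1]
  Insert 1 (step 2): P = [1] / [7];  Q = [1] / [2]
  Insert 5 (step 3): P = [1, 5] / [7];  Q = [1, 3] / [2]
  Insert 9 (step 4): P = [1, 5, 9] / [7];  Q = [1, 3, 4] / [2]
  Insert 2 (step 5): P = [1, 2, 9] / [5] / [7];  Q = [1, 3, 4] / [2] / [5]
  Insert 6 (step 6): P = [1, 2, 6] / [5, 9] / [7];  Q = [1, 3, 4] / [2, 6] / [5]
  Insert 8 (step 7): P = [1, 2, 6, 8] / [5, 9] / [7];  Q = [1, 3, 4, 7] / [2, 6] / [5]
  Insert 3 (step 8): P = [1, 2, 3, 8] / [5, 6] / [7, 9];  Q = [1, 3, 4, 7] / [2, 6] / [5, 8]
  Insert 4 (step 9): P = [1, 2, 3, 4] / [5, 6, 8] / [7, 9];  Q = [1, 3, 4, 7] / [2, 6, 9] / [5, 8]
Final shape: (4, 3, 2).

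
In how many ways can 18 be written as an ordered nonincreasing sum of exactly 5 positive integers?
p(18, 5 parts) = 57

Partitions of n into exactly k parts are in bijection with partitions of n − k into at most k parts (subtract 1 from each part). So p(18, exactly 5) = p(13, parts ≤ 5). Computing via the recurrence p(m, j) = p(m, j−1) + p(m−j, j) gives 57.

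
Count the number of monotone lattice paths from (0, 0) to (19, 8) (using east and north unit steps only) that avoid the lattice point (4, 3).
Number of paths = 1677435

Total paths from (0, 0) to (19, 8): C(27, 19) = 2220075. Paths through (4, 3): (paths (0, 0) → (4, 3)) × (paths (4, 3) → (19, 8)) = C(7, 4) · C(20, 15) = 35 · 15504 = 542640. Avoidance count = 2220075 − 542640 = 1677435.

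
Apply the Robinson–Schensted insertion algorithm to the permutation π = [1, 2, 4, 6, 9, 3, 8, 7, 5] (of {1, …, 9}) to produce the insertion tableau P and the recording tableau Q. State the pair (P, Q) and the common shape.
P = [1, 2, 3, 5, 7] / [4, 6] / [8] / [9];  Q = [1, 2, 3, 4, 5] / [6, 7] / [8] / [9];  common shape = (5, 2, 1, 1)

Row-insert the values π_1, π_2, … into P one at a time, bumping the leftmost entry strictly greater than the inserted value down to the next row. The recording tableau Q records, in position (i, j), the step at which that cell was added to P.
  Insert 1 (step 1): P = [1];  Q = [1]
  Insert 2 (step 2): P = [1, 2];  Q = [1, 2]
  Insert 4 (step 3): P = [1, 2, 4];  Q = [1, 2, 3]
  Insert 6 (step 4): P = [1, 2, 4, 6];  Q = [1, 2, 3, 4]
  Insert 9 (step 5): P = [1, 2, 4, 6, 9];  Q = [1, 2, 3, 4, 5]
  Insert 3 (step 6): P = [1, 2, 3, 6, 9] / [4];  Q = [1, 2, 3, 4, 5] / [6]
  Insert 8 (step 7): P = [1, 2, 3, 6, 8] / [4, 9];  Q = [1, 2, 3, 4, 5] / [6, 7]
  Insert 7 (step 8): P = [1, 2, 3, 6, 7] / [4, 8] / [9];  Q = [1, 2, 3, 4, 5] / [6, 7] / [8]
  Insert 5 (step 9): P = [1, 2, 3, 5, 7] / [4, 6] / [8] / [9];  Q = [1, 2, 3, 4, 5] / [6, 7] / [8] / [9]
Final shape: (5, 2, 1, 1).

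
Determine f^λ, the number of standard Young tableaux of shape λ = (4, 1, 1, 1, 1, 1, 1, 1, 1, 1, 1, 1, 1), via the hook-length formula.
# SYT of shape (4, 1, 1, 1, 1, 1, 1, 1, 1, 1, 1, 1, 1) = 455

Hook-length formula: f^λ = n! / Π hook(c), product over all cells c of the Young diagram. For λ = (4, 1, 1, 1, 1, 1, 1, 1, 1, 1, 1, 1, 1), n = 16 boxes. Hook lengths by row (left-to-right, top-to-bottom): [16, 3, 2, 1]; [12]; [11]; [10]; [9]; [8]; [7]; [6]; [5]; [4]; [3]; [2]; [1]. Product of hooks = 45984153600. So f^λ = 16! / 45984153600 = 20922789888000 / 45984153600 = 455.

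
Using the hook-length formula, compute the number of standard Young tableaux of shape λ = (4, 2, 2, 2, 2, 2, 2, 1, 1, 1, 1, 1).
# SYT of shape (4, 2, 2, 2, 2, 2, 2, 1, 1, 1, 1, 1) = 3292016

Hook-length formula: f^λ = n! / Π hook(c), product over all cells c of the Young diagram. For λ = (4, 2, 2, 2, 2, 2, 2, 1, 1, 1, 1, 1), n = 21 boxes. Hook lengths by row (left-to-right, top-to-bottom): [15, 9, 2, 1]; [12, 6]; [11, 5]; [10, 4]; [9, 3]; [8, 2]; [7, 1]; [5]; [4]; [3]; [2]; [1]. Product of hooks = 15519651840000. So f^λ = 21! / 15519651840000 = 51090942171709440000 / 15519651840000 = 3292016.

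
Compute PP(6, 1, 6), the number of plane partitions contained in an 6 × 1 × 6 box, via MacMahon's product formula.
PP(6, 1, 6) = 924

Evaluate the triple product over i = 1..6, j = 1..1, k = 1..6. The factors are (2/1) · (3/2) · (4/3) · (5/4) · (6/5) · (7/6) · (3/2) · (4/3) · … (36 factors total). The numerators and denominators telescope so the product is an integer; carrying out the multiplication exactly gives PP(6, 1, 6) = 924.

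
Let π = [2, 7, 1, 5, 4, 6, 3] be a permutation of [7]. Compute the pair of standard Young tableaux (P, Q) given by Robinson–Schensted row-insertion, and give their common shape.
P = [1, 3, 6] / [2, 4] / [5] / [7];  Q = [1, 2, 6] / [3, 4] / [5] / [7];  common shape = (3, 2, 1, 1)

Row-insert the values π_1, π_2, … into P one at a time, bumping the leftmost entry strictly greater than the inserted value down to the next row. The recording tableau Q records, in position (i, j), the step at which that cell was added to P.
  Insert 2 (step 1): P = [2];  Q = [1]
  Insert 7 (step 2): P = [2, 7];  Q = [1, 2]
  Insert 1 (step 3): P = [1, 7] / [2];  Q = [1, 2] / [3]
  Insert 5 (step 4): P = [1, 5] / [2, 7];  Q = [1, 2] / [3, 4]
  Insert 4 (step 5): P = [1, 4] / [2, 5] / [7];  Q = [1, 2] / [3, 4] / [5]
  Insert 6 (step 6): P = [1, 4, 6] / [2, 5] / [7];  Q = [1, 2, 6] / [3, 4] / [5]
  Insert 3 (step 7): P = [1, 3, 6] / [2, 4] / [5] / [7];  Q = [1, 2, 6] / [3, 4] / [5] / [7]
Final shape: (3, 2, 1, 1).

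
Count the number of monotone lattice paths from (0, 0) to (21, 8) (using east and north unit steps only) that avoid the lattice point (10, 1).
Number of paths = 3942081

Total paths from (0, 0) to (21, 8): C(29, 21) = 4292145. Paths through (10, 1): (paths (0, 0) → (10, 1)) × (paths (10, 1) → (21, 8)) = C(11, 10) · C(18, 11) = 11 · 31824 = 350064. Avoidance count = 4292145 − 350064 = 3942081.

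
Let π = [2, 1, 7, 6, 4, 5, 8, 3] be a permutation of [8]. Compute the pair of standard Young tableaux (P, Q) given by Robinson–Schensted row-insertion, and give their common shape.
P = [1, 3, 5, 8] / [2, 4] / [6] / [7];  Q = [1, 3, 6, 7] / [2, 4] / [5] / [8];  common shape = (4, 2, 1, 1)

Row-insert the values π_1, π_2, … into P one at a time, bumping the leftmost entry strictly greater than the inserted value down to the next row. The recording tableau Q records, in position (i, j), the step at which that cell was added to P.
  Insert 2 (step 1): P = [2];  Q = [1]
  Insert 1 (step 2): P = [1] / [2];  Q = [1] / [2]
  Insert 7 (step 3): P = [1, 7] / [2];  Q = [1, 3] / [2]
  Insert 6 (step 4): P = [1, 6] / [2, 7];  Q = [1, 3] / [2, 4]
  Insert 4 (step 5): P = [1, 4] / [2, 6] / [7];  Q = [1, 3] / [2, 4] / [5]
  Insert 5 (step 6): P = [1, 4, 5] / [2, 6] / [7];  Q = [1, 3, 6] / [2, 4] / [5]
  Insert 8 (step 7): P = [1, 4, 5, 8] / [2, 6] / [7];  Q = [1, 3, 6, 7] / [2, 4] / [5]
  Insert 3 (step 8): P = [1, 3, 5, 8] / [2, 4] / [6] / [7];  Q = [1, 3, 6, 7] / [2, 4] / [5] / [8]
Final shape: (4, 2, 1, 1).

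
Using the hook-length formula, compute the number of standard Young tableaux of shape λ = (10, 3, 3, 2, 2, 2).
# SYT of shape (10, 3, 3, 2, 2, 2) = 292653504

Hook-length formula: f^λ = n! / Π hook(c), product over all cells c of the Young diagram. For λ = (10, 3, 3, 2, 2, 2), n = 22 boxes. Hook lengths by row (left-to-right, top-to-bottom): [15, 14, 10, 7, 6, 5, 4, 3, 2, 1]; [7, 6, 2]; [6, 5, 1]; [4, 3]; [3, 2]; [2, 1]. Product of hooks = 3840721920000. So f^λ = 22! / 3840721920000 = 1124000727777607680000 / 3840721920000 = 292653504.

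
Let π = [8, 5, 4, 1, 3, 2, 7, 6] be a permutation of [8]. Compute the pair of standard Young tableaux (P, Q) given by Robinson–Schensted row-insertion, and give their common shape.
P = [1, 2, 6] / [3, 7] / [4] / [5] / [8];  Q = [1, 5, 7] / [2, 8] / [3] / [4] / [6];  common shape = (3, 2, 1, 1, 1)

Row-insert the values π_1, π_2, … into P one at a time, bumping the leftmost entry strictly greater than the inserted value down to the next row. The recording tableau Q records, in position (i, j), the step at which that cell was added to P.
  Insert 8 (step 1): P = [8];  Q = [1]
  Insert 5 (step 2): P = [5] / [8];  Q = [1] / [2]
  Insert 4 (step 3): P = [4] / [5] / [8];  Q = [1] / [2] / [3]
  Insert 1 (step 4): P = [1] / [4] / [5] / [8];  Q = [1] / [2] / [3] / [4]
  Insert 3 (step 5): P = [1, 3] / [4] / [5] / [8];  Q = [1, 5] / [2] / [3] / [4]
  Insert 2 (step 6): P = [1, 2] / [3] / [4] / [5] / [8];  Q = [1, 5] / [2] / [3] / [4] / [6]
  Insert 7 (step 7): P = [1, 2, 7] / [3] / [4] / [5] / [8];  Q = [1, 5, 7] / [2] / [3] / [4] / [6]
  Insert 6 (step 8): P = [1, 2, 6] / [3, 7] / [4] / [5] / [8];  Q = [1, 5, 7] / [2, 8] / [3] / [4] / [6]
Final shape: (3, 2, 1, 1, 1).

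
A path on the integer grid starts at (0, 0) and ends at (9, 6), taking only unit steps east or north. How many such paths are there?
Number of paths = 5005

A monotone lattice path from (0, 0) to (9, 6) consists of 9 east steps and 6 north steps in some order, so it is determined by which 9 of the 15 steps are east. The count is C(15, 9) = 5005.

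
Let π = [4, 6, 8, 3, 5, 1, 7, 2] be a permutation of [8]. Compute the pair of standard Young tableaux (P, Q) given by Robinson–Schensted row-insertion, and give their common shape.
P = [1, 2, 7] / [3, 5, 8] / [4, 6];  Q = [1, 2, 3] / [4, 5, 7] / [6, 8];  common shape = (3, 3, 2)

Row-insert the values π_1, π_2, … into P one at a time, bumping the leftmost entry strictly greater than the inserted value down to the next row. The recording tableau Q records, in position (i, j), the step at which that cell was added to P.
  Insert 4 (step 1): P = [4];  Q = [1]
  Insert 6 (step 2): P = [4, 6];  Q = [1, 2]
  Insert 8 (step 3): P = [4, 6, 8];  Q = [1, 2, 3]
  Insert 3 (step 4): P = [3, 6, 8] / [4];  Q = [1, 2, 3] / [4]
  Insert 5 (step 5): P = [3, 5, 8] / [4, 6];  Q = [1, 2, 3] / [4, 5]
  Insert 1 (step 6): P = [1, 5, 8] / [3, 6] / [4];  Q = [1, 2, 3] / [4, 5] / [6]
  Insert 7 (step 7): P = [1, 5, 7] / [3, 6, 8] / [4];  Q = [1, 2, 3] / [4, 5, 7] / [6]
  Insert 2 (step 8): P = [1, 2, 7] / [3, 5, 8] / [4, 6];  Q = [1, 2, 3] / [4, 5, 7] / [6, 8]
Final shape: (3, 3, 2).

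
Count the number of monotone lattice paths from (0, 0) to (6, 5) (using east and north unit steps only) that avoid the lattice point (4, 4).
Number of paths = 252

Total paths from (0, 0) to (6, 5): C(11, 6) = 462. Paths through (4, 4): (paths (0, 0) → (4, 4)) × (paths (4, 4) → (6, 5)) = C(8, 4) · C(3, 2) = 70 · 3 = 210. Avoidance count = 462 − 210 = 252.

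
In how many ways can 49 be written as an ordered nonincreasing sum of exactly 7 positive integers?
p(49, 7 parts) = 8033

Partitions of n into exactly k parts are in bijection with partitions of n − k into at most k parts (subtract 1 from each part). So p(49, exactly 7) = p(42, parts ≤ 7). Computing via the recurrence p(m, j) = p(m, j−1) + p(m−j, j) gives 8033.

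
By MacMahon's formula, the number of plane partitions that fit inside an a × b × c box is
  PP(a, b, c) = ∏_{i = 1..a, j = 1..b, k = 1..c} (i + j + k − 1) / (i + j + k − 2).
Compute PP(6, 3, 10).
PP(6, 3, 10) = 9386849472

Evaluate the triple product over i = 1..6, j = 1..3, k = 1..10. The factors are (2/1) · (3/2) · (4/3) · (5/4) · (6/5) · (7/6) · (8/7) · (9/8) · … (180 factors total). The numerators and denominators telescope so the product is an integer; carrying out the multiplication exactly gives PP(6, 3, 10) = 9386849472.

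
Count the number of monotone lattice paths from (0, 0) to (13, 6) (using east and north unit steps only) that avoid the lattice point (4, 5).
Number of paths = 25872

Total paths from (0, 0) to (13, 6): C(19, 13) = 27132. Paths through (4, 5): (paths (0, 0) → (4, 5)) × (paths (4, 5) → (13, 6)) = C(9, 4) · C(10, 9) = 126 · 10 = 1260. Avoidance count = 27132 − 1260 = 25872.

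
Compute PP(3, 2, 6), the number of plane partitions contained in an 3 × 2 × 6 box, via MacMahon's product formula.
PP(3, 2, 6) = 2520

Evaluate the triple product over i = 1..3, j = 1..2, k = 1..6. The factors are (2/1) · (3/2) · (4/3) · (5/4) · (6/5) · (7/6) · (3/2) · (4/3) · … (36 factors total). The numerators and denominators telescope so the product is an integer; carrying out the multiplication exactly gives PP(3, 2, 6) = 2520.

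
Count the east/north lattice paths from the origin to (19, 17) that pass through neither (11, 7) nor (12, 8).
Number of paths = 6491978328

Inclusion–exclusion. Total paths: C(36, 19) = 8597496600. Through P₁: C(18, 11)·C(18, 8) = 1392554592. Through P₂: C(20, 12)·C(16, 7) = 1441096800. Since P₁ is strictly southwest of P₂, a monotone path through both must visit P₁ then P₂; paths through both = C(18, 11)·C(2, 1)·C(16, 7) = 728133120. Avoid both = 8597496600 − 1392554592 − 1441096800 + 728133120 = 6491978328.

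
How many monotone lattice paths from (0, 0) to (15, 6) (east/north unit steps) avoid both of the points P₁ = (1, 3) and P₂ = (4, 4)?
Number of paths = 47332

Inclusion–exclusion. Total paths: C(21, 15) = 54264. Through P₁: C(4, 1)·C(17, 14) = 2720. Through P₂: C(8, 4)·C(13, 11) = 5460. Since P₁ is strictly southwest of P₂, a monotone path through both must visit P₁ then P₂; paths through both = C(4, 1)·C(4, 3)·C(13, 11) = 1248. Avoid both = 54264 − 2720 − 5460 + 1248 = 47332.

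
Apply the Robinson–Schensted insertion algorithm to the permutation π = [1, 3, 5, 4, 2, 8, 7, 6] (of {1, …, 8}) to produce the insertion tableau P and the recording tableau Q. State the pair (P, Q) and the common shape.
P = [1, 2, 4, 6] / [3, 7] / [5, 8];  Q = [1, 2, 3, 6] / [4, 7] / [5, 8];  common shape = (4, 2, 2)

Row-insert the values π_1, π_2, … into P one at a time, bumping the leftmost entry strictly greater than the inserted value down to the next row. The recording tableau Q records, in position (i, j), the step at which that cell was added to P.
  Insert 1 (step 1): P = [1];  Q = [1]
  Insert 3 (step 2): P = [1, 3];  Q = [1, 2]
  Insert 5 (step 3): P = [1, 3, 5];  Q = [1, 2, 3]
  Insert 4 (step 4): P = [1, 3, 4] / [5];  Q = [1, 2, 3] / [4]
  Insert 2 (step 5): P = [1, 2, 4] / [3] / [5];  Q = [1, 2, 3] / [4] / [5]
  Insert 8 (step 6): P = [1, 2, 4, 8] / [3] / [5];  Q = [1, 2, 3, 6] / [4] / [5]
  Insert 7 (step 7): P = [1, 2, 4, 7] / [3, 8] / [5];  Q = [1, 2, 3, 6] / [4, 7] / [5]
  Insert 6 (step 8): P = [1, 2, 4, 6] / [3, 7] / [5, 8];  Q = [1, 2, 3, 6] / [4, 7] / [5, 8]
Final shape: (4, 2, 2).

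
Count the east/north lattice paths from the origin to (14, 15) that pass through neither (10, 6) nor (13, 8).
Number of paths = 70845760

Inclusion–exclusion. Total paths: C(29, 14) = 77558760. Through P₁: C(16, 10)·C(13, 4) = 5725720. Through P₂: C(21, 13)·C(8, 1) = 1627920. Since P₁ is strictly southwest of P₂, a monotone path through both must visit P₁ then P₂; paths through both = C(16, 10)·C(5, 3)·C(8, 1) = 640640. Avoid both = 77558760 − 5725720 − 1627920 + 640640 = 70845760.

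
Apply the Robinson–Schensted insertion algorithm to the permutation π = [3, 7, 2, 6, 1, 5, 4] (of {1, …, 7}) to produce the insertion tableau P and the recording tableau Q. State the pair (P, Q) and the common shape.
P = [1, 4] / [2, 5] / [3, 6] / [7];  Q = [1, 2] / [3, 4] / [5, 6] / [7];  common shape = (2, 2, 2, 1)

Row-insert the values π_1, π_2, … into P one at a time, bumping the leftmost entry strictly greater than the inserted value down to the next row. The recording tableau Q records, in position (i, j), the step at which that cell was added to P.
  Insert 3 (step 1): P = [3];  Q = [1]
  Insert 7 (step 2): P = [3, 7];  Q = [1, 2]
  Insert 2 (step 3): P = [2, 7] / [3];  Q = [1, 2] / [3]
  Insert 6 (step 4): P = [2, 6] / [3, 7];  Q = [1, 2] / [3, 4]
  Insert 1 (step 5): P = [1, 6] / [2, 7] / [3];  Q = [1, 2] / [3, 4] / [5]
  Insert 5 (step 6): P = [1, 5] / [2, 6] / [3, 7];  Q = [1, 2] / [3, 4] / [5, 6]
  Insert 4 (step 7): P = [1, 4] / [2, 5] / [3, 6] / [7];  Q = [1, 2] / [3, 4] / [5, 6] / [7]
Final shape: (2, 2, 2, 1).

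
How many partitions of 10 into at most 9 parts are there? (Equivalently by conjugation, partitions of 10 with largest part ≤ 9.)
p(10, parts ≤ 9) = 41

Partitions of 10 with all parts ≤ 9: 9+1, 8+2, 8+1+1, 7+3, 7+2+1, 7+1+1+1, 6+4, 6+3+1, 6+2+2, 6+2+1+1, 6+1+1+1+1, 5+5, 5+4+1, 5+3+2, 5+3+1+1, 5+2+2+1, 5+2+1+1+1, 5+1+1+1+1+1, 4+4+2, 4+4+1+1, 4+3+3, 4+3+2+1, 4+3+1+1+1, 4+2+2+2, 4+2+2+1+1, 4+2+1+1+1+1, 4+1+1+1+1+1+1, 3+3+3+1, 3+3+2+2, 3+3+2+1+1, … (41 total). Count = 41.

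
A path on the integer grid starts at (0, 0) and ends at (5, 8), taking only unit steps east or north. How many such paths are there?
Number of paths = 1287

A monotone lattice path from (0, 0) to (5, 8) consists of 5 east steps and 8 north steps in some order, so it is determined by which 5 of the 13 steps are east. The count is C(13, 5) = 1287.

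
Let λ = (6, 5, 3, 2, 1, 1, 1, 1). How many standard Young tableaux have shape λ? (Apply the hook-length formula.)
# SYT of shape (6, 5, 3, 2, 1, 1, 1, 1) = 178053750

Hook-length formula: f^λ = n! / Π hook(c), product over all cells c of the Young diagram. For λ = (6, 5, 3, 2, 1, 1, 1, 1), n = 20 boxes. Hook lengths by row (left-to-right, top-to-bottom): [13, 8, 6, 4, 3, 1]; [11, 6, 4, 2, 1]; [8, 3, 1]; [6, 1]; [4]; [3]; [2]; [1]. Product of hooks = 13663862784. So f^λ = 20! / 13663862784 = 2432902008176640000 / 13663862784 = 178053750.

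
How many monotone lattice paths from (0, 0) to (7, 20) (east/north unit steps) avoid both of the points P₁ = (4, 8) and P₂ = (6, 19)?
Number of paths = 385825

Inclusion–exclusion. Total paths: C(27, 7) = 888030. Through P₁: C(12, 4)·C(15, 3) = 225225. Through P₂: C(25, 6)·C(2, 1) = 354200. Since P₁ is strictly southwest of P₂, a monotone path through both must visit P₁ then P₂; paths through both = C(12, 4)·C(13, 2)·C(2, 1) = 77220. Avoid both = 888030 − 225225 − 354200 + 77220 = 385825.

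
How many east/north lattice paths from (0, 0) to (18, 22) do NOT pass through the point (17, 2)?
Number of paths = 113380258209

Total paths from (0, 0) to (18, 22): C(40, 18) = 113380261800. Paths through (17, 2): (paths (0, 0) → (17, 2)) × (paths (17, 2) → (18, 22)) = C(19, 17) · C(21, 1) = 171 · 21 = 3591. Avoidance count = 113380261800 − 3591 = 113380258209.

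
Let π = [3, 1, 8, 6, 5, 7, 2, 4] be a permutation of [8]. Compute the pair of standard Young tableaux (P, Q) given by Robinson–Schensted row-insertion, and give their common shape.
P = [1, 2, 4] / [3, 5, 7] / [6] / [8];  Q = [1, 3, 6] / [2, 4, 8] / [5] / [7];  common shape = (3, 3, 1, 1)

Row-insert the values π_1, π_2, … into P one at a time, bumping the leftmost entry strictly greater than the inserted value down to the next row. The recording tableau Q records, in position (i, j), the step at which that cell was added to P.
  Insert 3 (step 1): P = [3];  Q = [1]
  Insert 1 (step 2): P = [1] / [3];  Q = [1] / [2]
  Insert 8 (step 3): P = [1, 8] / [3];  Q = [1, 3] / [2]
  Insert 6 (step 4): P = [1, 6] / [3, 8];  Q = [1, 3] / [2, 4]
  Insert 5 (step 5): P = [1, 5] / [3, 6] / [8];  Q = [1, 3] / [2, 4] / [5]
  Insert 7 (step 6): P = [1, 5, 7] / [3, 6] / [8];  Q = [1, 3, 6] / [2, 4] / [5]
  Insert 2 (step 7): P = [1, 2, 7] / [3, 5] / [6] / [8];  Q = [1, 3, 6] / [2, 4] / [5] / [7]
  Insert 4 (step 8): P = [1, 2, 4] / [3, 5, 7] / [6] / [8];  Q = [1, 3, 6] / [2, 4, 8] / [5] / [7]
Final shape: (3, 3, 1, 1).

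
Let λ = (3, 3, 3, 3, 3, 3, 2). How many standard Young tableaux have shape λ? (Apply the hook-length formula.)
# SYT of shape (3, 3, 3, 3, 3, 3, 2) = 1385670

Hook-length formula: f^λ = n! / Π hook(c), product over all cells c of the Young diagram. For λ = (3, 3, 3, 3, 3, 3, 2), n = 20 boxes. Hook lengths by row (left-to-right, top-to-bottom): [9, 8, 6]; [8, 7, 5]; [7, 6, 4]; [6, 5, 3]; [5, 4, 2]; [4, 3, 1]; [2, 1]. Product of hooks = 1755758592000. So f^λ = 20! / 1755758592000 = 2432902008176640000 / 1755758592000 = 1385670.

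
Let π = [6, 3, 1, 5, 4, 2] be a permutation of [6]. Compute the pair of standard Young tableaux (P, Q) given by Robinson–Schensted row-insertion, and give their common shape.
P = [1, 2] / [3, 4] / [5] / [6];  Q = [1, 4] / [2, 5] / [3] / [6];  common shape = (2, 2, 1, 1)

Row-insert the values π_1, π_2, … into P one at a time, bumping the leftmost entry strictly greater than the inserted value down to the next row. The recording tableau Q records, in position (i, j), the step at which that cell was added to P.
  Insert 6 (step 1): P = [6];  Q = [1]
  Insert 3 (step 2): P = [3] / [6];  Q = [1] / [2]
  Insert 1 (step 3): P = [1] / [3] / [6];  Q = [1] / [2] / [3]
  Insert 5 (step 4): P = [1, 5] / [3] / [6];  Q = [1, 4] / [2] / [3]
  Insert 4 (step 5): P = [1, 4] / [3, 5] / [6];  Q = [1, 4] / [2, 5] / [3]
  Insert 2 (step 6): P = [1, 2] / [3, 4] / [5] / [6];  Q = [1, 4] / [2, 5] / [3] / [6]
Final shape: (2, 2, 1, 1).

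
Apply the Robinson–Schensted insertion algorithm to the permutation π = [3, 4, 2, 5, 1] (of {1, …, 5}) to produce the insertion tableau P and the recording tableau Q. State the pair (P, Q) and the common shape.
P = [1, 4, 5] / [2] / [3];  Q = [1, 2, 4] / [3] / [5];  common shape = (3, 1, 1)

Row-insert the values π_1, π_2, … into P one at a time, bumping the leftmost entry strictly greater than the inserted value down to the next row. The recording tableau Q records, in position (i, j), the step at which that cell was added to P.
  Insert 3 (step 1): P = [3];  Q = [1]
  Insert 4 (step 2): P = [3, 4];  Q = [1, 2]
  Insert 2 (step 3): P = [2, 4] / [3];  Q = [1, 2] / [3]
  Insert 5 (step 4): P = [2, 4, 5] / [3];  Q = [1, 2, 4] / [3]
  Insert 1 (step 5): P = [1, 4, 5] / [2] / [3];  Q = [1, 2, 4] / [3] / [5]
Final shape: (3, 1, 1).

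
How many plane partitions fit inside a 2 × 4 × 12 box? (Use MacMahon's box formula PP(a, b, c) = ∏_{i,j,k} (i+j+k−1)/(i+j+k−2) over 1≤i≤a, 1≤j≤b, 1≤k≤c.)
PP(2, 4, 12) = 866320

Evaluate the triple product over i = 1..2, j = 1..4, k = 1..12. The factors are (2/1) · (3/2) · (4/3) · (5/4) · (6/5) · (7/6) · (8/7) · (9/8) · … (96 factors total). The numerators and denominators telescope so the product is an integer; carrying out the multiplication exactly gives PP(2, 4, 12) = 866320.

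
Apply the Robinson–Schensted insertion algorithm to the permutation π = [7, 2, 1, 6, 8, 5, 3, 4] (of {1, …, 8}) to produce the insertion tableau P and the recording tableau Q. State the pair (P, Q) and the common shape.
P = [1, 3, 4] / [2, 5, 8] / [6] / [7];  Q = [1, 4, 5] / [2, 6, 8] / [3] / [7];  common shape = (3, 3, 1, 1)

Row-insert the values π_1, π_2, … into P one at a time, bumping the leftmost entry strictly greater than the inserted value down to the next row. The recording tableau Q records, in position (i, j), the step at which that cell was added to P.
  Insert 7 (step 1): P = [7];  Q = [1]
  Insert 2 (step 2): P = [2] / [7];  Q = [1] / [2]
  Insert 1 (step 3): P = [1] / [2] / [7];  Q = [1] / [2] / [3]
  Insert 6 (step 4): P = [1, 6] / [2] / [7];  Q = [1, 4] / [2] / [3]
  Insert 8 (step 5): P = [1, 6, 8] / [2] / [7];  Q = [1, 4, 5] / [2] / [3]
  Insert 5 (step 6): P = [1, 5, 8] / [2, 6] / [7];  Q = [1, 4, 5] / [2, 6] / [3]
  Insert 3 (step 7): P = [1, 3, 8] / [2, 5] / [6] / [7];  Q = [1, 4, 5] / [2, 6] / [3] / [7]
  Insert 4 (step 8): P = [1, 3, 4] / [2, 5, 8] / [6] / [7];  Q = [1, 4, 5] / [2, 6, 8] / [3] / [7]
Final shape: (3, 3, 1, 1).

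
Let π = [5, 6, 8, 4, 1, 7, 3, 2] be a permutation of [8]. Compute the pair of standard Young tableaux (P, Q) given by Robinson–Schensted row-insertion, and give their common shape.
P = [1, 2, 7] / [3, 6] / [4, 8] / [5];  Q = [1, 2, 3] / [4, 6] / [5, 7] / [8];  common shape = (3, 2, 2, 1)

Row-insert the values π_1, π_2, … into P one at a time, bumping the leftmost entry strictly greater than the inserted value down to the next row. The recording tableau Q records, in position (i, j), the step at which that cell was added to P.
  Insert 5 (step 1): P = [5];  Q = [1]
  Insert 6 (step 2): P = [5, 6];  Q = [1, 2]
  Insert 8 (step 3): P = [5, 6, 8];  Q = [1, 2, 3]
  Insert 4 (step 4): P = [4, 6, 8] / [5];  Q = [1, 2, 3] / [4]
  Insert 1 (step 5): P = [1, 6, 8] / [4] / [5];  Q = [1, 2, 3] / [4] / [5]
  Insert 7 (step 6): P = [1, 6, 7] / [4, 8] / [5];  Q = [1, 2, 3] / [4, 6] / [5]
  Insert 3 (step 7): P = [1, 3, 7] / [4, 6] / [5, 8];  Q = [1, 2, 3] / [4, 6] / [5, 7]
  Insert 2 (step 8): P = [1, 2, 7] / [3, 6] / [4, 8] / [5];  Q = [1, 2, 3] / [4, 6] / [5, 7] / [8]
Final shape: (3, 2, 2, 1).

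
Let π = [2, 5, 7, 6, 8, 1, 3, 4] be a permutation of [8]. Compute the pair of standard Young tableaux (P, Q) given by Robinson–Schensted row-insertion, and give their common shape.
P = [1, 3, 4, 8] / [2, 5, 6] / [7];  Q = [1, 2, 3, 5] / [4, 7, 8] / [6];  common shape = (4, 3, 1)

Row-insert the values π_1, π_2, … into P one at a time, bumping the leftmost entry strictly greater than the inserted value down to the next row. The recording tableau Q records, in position (i, j), the step at which that cell was added to P.
  Insert 2 (step 1): P = [2];  Q = [1]
  Insert 5 (step 2): P = [2, 5];  Q = [1, 2]
  Insert 7 (step 3): P = [2, 5, 7];  Q = [1, 2, 3]
  Insert 6 (step 4): P = [2, 5, 6] / [7];  Q = [1, 2, 3] / [4]
  Insert 8 (step 5): P = [2, 5, 6, 8] / [7];  Q = [1, 2, 3, 5] / [4]
  Insert 1 (step 6): P = [1, 5, 6, 8] / [2] / [7];  Q = [1, 2, 3, 5] / [4] / [6]
  Insert 3 (step 7): P = [1, 3, 6, 8] / [2, 5] / [7];  Q = [1, 2, 3, 5] / [4, 7] / [6]
  Insert 4 (step 8): P = [1, 3, 4, 8] / [2, 5, 6] / [7];  Q = [1, 2, 3, 5] / [4, 7, 8] / [6]
Final shape: (4, 3, 1).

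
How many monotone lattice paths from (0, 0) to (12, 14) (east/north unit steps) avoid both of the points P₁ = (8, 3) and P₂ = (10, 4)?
Number of paths = 9399079

Inclusion–exclusion. Total paths: C(26, 12) = 9657700. Through P₁: C(11, 8)·C(15, 4) = 225225. Through P₂: C(14, 10)·C(12, 2) = 66066. Since P₁ is strictly southwest of P₂, a monotone path through both must visit P₁ then P₂; paths through both = C(11, 8)·C(3, 2)·C(12, 2) = 32670. Avoid both = 9657700 − 225225 − 66066 + 32670 = 9399079.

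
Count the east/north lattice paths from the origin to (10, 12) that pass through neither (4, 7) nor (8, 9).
Number of paths = 300586

Inclusion–exclusion. Total paths: C(22, 10) = 646646. Through P₁: C(11, 4)·C(11, 6) = 152460. Through P₂: C(17, 8)·C(5, 2) = 243100. Since P₁ is strictly southwest of P₂, a monotone path through both must visit P₁ then P₂; paths through both = C(11, 4)·C(6, 4)·C(5, 2) = 49500. Avoid both = 646646 − 152460 − 243100 + 49500 = 300586.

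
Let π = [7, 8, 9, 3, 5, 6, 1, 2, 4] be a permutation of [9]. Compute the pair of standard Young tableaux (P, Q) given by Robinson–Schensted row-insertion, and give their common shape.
P = [1, 2, 4] / [3, 5, 6] / [7, 8, 9];  Q = [1, 2, 3] / [4, 5, 6] / [7, 8, 9];  common shape = (3, 3, 3)

Row-insert the values π_1, π_2, … into P one at a time, bumping the leftmost entry strictly greater than the inserted value down to the next row. The recording tableau Q records, in position (i, j), the step at which that cell was added to P.
  Insert 7 (step 1): P = [7];  Q = [1]
  Insert 8 (step 2): P = [7, 8];  Q = [1, 2]
  Insert 9 (step 3): P = [7, 8, 9];  Q = [1, 2, 3]
  Insert 3 (step 4): P = [3, 8, 9] / [7];  Q = [1, 2, 3] / [4]
  Insert 5 (step 5): P = [3, 5, 9] / [7, 8];  Q = [1, 2, 3] / [4, 5]
  Insert 6 (step 6): P = [3, 5, 6] / [7, 8, 9];  Q = [1, 2, 3] / [4, 5, 6]
  Insert 1 (step 7): P = [1, 5, 6] / [3, 8, 9] / [7];  Q = [1, 2, 3] / [4, 5, 6] / [7]
  Insert 2 (step 8): P = [1, 2, 6] / [3, 5, 9] / [7, 8];  Q = [1, 2, 3] / [4, 5, 6] / [7, 8]
  Insert 4 (step 9): P = [1, 2, 4] / [3, 5, 6] / [7, 8, 9];  Q = [1, 2, 3] / [4, 5, 6] / [7, 8, 9]
Final shape: (3, 3, 3).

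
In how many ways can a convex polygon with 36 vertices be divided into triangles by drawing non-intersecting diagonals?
C_34 = 812944042149730764

These polygon triangulations are counted by the Catalan number C_n = (1/(n + 1)) · C(2n, n). For n = 34: C_34 = (1/35) · C(68, 34) = 28453041475240576740/35 = 812944042149730764.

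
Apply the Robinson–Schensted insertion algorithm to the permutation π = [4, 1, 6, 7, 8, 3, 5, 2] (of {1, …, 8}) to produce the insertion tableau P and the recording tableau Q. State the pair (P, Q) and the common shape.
P = [1, 2, 5, 8] / [3, 6, 7] / [4];  Q = [1, 3, 4, 5] / [2, 6, 7] / [8];  common shape = (4, 3, 1)

Row-insert the values π_1, π_2, … into P one at a time, bumping the leftmost entry strictly greater than the inserted value down to the next row. The recording tableau Q records, in position (i, j), the step at which that cell was added to P.
  Insert 4 (step 1): P = [4];  Q = [1]
  Insert 1 (step 2): P = [1] / [4];  Q = [1] / [2]
  Insert 6 (step 3): P = [1, 6] / [4];  Q = [1, 3] / [2]
  Insert 7 (step 4): P = [1, 6, 7] / [4];  Q = [1, 3, 4] / [2]
  Insert 8 (step 5): P = [1, 6, 7, 8] / [4];  Q = [1, 3, 4, 5] / [2]
  Insert 3 (step 6): P = [1, 3, 7, 8] / [4, 6];  Q = [1, 3, 4, 5] / [2, 6]
  Insert 5 (step 7): P = [1, 3, 5, 8] / [4, 6, 7];  Q = [1, 3, 4, 5] / [2, 6, 7]
  Insert 2 (step 8): P = [1, 2, 5, 8] / [3, 6, 7] / [4];  Q = [1, 3, 4, 5] / [2, 6, 7] / [8]
Final shape: (4, 3, 1).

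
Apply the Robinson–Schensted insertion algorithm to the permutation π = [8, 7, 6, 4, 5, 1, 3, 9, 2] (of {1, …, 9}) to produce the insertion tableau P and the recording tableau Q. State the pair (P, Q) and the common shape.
P = [1, 2, 9] / [3, 5] / [4] / [6] / [7] / [8];  Q = [1, 5, 8] / [2, 7] / [3] / [4] / [6] / [9];  common shape = (3, 2, 1, 1, 1, 1)

Row-insert the values π_1, π_2, … into P one at a time, bumping the leftmost entry strictly greater than the inserted value down to the next row. The recording tableau Q records, in position (i, j), the step at which that cell was added to P.
  Insert 8 (step 1): P = [8];  Q = [1]
  Insert 7 (step 2): P = [7] / [8];  Q = [1] / [2]
  Insert 6 (step 3): P = [6] / [7] / [8];  Q = [1] / [2] / [3]
  Insert 4 (step 4): P = [4] / [6] / [7] / [8];  Q = [1] / [2] / [3] / [4]
  Insert 5 (step 5): P = [4, 5] / [6] / [7] / [8];  Q = [1, 5] / [2] / [3] / [4]
  Insert 1 (step 6): P = [1, 5] / [4] / [6] / [7] / [8];  Q = [1, 5] / [2] / [3] / [4] / [6]
  Insert 3 (step 7): P = [1, 3] / [4, 5] / [6] / [7] / [8];  Q = [1, 5] / [2, 7] / [3] / [4] / [6]
  Insert 9 (step 8): P = [1, 3, 9] / [4, 5] / [6] / [7] / [8];  Q = [1, 5, 8] / [2, 7] / [3] / [4] / [6]
  Insert 2 (step 9): P = [1, 2, 9] / [3, 5] / [4] / [6] / [7] / [8];  Q = [1, 5, 8] / [2, 7] / [3] / [4] / [6] / [9]
Final shape: (3, 2, 1, 1, 1, 1).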